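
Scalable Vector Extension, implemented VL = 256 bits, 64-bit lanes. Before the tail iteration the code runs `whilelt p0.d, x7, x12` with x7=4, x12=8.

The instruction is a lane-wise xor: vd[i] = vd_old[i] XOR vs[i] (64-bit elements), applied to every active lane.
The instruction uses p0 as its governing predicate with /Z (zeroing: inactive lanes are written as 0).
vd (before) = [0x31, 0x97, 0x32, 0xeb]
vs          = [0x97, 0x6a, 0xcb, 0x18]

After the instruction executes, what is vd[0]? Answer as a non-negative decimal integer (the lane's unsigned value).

lane count: 256 div 64 = 4
whilelt: lane j active iff 4+j < 8 → j < 4 → 4 active
lane  0: xor(0x31,0x97) ⇒ 0xa6
lane  1: xor(0x97,0x6a) ⇒ 0xfd
lane  2: xor(0x32,0xcb) ⇒ 0xf9
lane  3: xor(0xeb,0x18) ⇒ 0xf3

vd[0] = 166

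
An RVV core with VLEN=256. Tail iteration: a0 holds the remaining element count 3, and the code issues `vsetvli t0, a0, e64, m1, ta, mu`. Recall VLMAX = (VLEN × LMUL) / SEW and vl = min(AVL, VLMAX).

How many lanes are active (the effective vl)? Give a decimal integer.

VLMAX = VLEN×LMUL/SEW = 256×1/64 = 4
vl = min(AVL, VLMAX) = min(3, 4) = 3

vl = 3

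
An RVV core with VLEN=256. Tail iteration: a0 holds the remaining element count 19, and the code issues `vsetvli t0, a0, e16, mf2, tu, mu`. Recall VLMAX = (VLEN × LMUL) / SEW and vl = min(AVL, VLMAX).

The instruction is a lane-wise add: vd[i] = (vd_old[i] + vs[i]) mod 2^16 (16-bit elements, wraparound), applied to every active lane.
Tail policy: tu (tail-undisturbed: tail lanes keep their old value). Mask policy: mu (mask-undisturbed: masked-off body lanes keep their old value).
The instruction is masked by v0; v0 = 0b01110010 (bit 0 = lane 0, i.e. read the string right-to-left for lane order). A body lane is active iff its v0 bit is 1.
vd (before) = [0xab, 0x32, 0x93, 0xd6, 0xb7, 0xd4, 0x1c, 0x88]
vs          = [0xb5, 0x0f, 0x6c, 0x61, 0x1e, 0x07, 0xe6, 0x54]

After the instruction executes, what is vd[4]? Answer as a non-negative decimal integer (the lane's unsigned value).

vd[4] = 213

lanes per group: 256·1/2/16 = 8
vl ← min(19, 8) = 8
vd[0] mask-off/keep -> 0xab
vd[1] add(0x32,0x0f) -> 0x41
vd[2] mask-off/keep -> 0x93
vd[3] mask-off/keep -> 0xd6
vd[4] add(0xb7,0x1e) -> 0xd5
vd[5] add(0xd4,0x07) -> 0xdb
vd[6] add(0x1c,0xe6) -> 0x102
vd[7] mask-off/keep -> 0x88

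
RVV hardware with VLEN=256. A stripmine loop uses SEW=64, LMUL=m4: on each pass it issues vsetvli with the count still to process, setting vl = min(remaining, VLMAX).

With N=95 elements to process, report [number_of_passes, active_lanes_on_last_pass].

[iterations, last_vl] = [6, 15]

VLMAX = (256 × 4) / 64 = 16 lanes
iterations = ceil(95/16) = 6; final-pass vl = 15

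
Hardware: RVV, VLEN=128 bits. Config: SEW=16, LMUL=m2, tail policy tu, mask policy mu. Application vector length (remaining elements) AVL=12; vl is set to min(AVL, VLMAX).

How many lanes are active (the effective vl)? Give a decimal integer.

VLMAX = VLEN×LMUL/SEW = 128×2/16 = 16
AVL=12 ≤ VLMAX=16, so vl = 12

vl = 12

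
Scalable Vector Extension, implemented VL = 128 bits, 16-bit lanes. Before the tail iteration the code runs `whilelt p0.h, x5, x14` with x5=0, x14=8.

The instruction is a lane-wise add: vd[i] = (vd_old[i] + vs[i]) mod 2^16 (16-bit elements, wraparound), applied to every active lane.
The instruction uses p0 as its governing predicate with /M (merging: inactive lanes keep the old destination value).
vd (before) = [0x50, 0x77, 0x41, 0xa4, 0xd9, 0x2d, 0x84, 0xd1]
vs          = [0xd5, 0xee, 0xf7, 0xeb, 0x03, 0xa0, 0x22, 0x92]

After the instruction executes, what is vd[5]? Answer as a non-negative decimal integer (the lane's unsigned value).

vd[5] = 205

128-bit reg / 16-bit elem → 8 lanes
p0[j] = (0+j < 8); true for j=0..7 → 8 lanes set
lane  0: add(0x50,0xd5) ⇒ 0x125
lane  1: add(0x77,0xee) ⇒ 0x165
lane  2: add(0x41,0xf7) ⇒ 0x138
lane  3: add(0xa4,0xeb) ⇒ 0x18f
lane  4: add(0xd9,0x03) ⇒ 0xdc
lane  5: add(0x2d,0xa0) ⇒ 0xcd
lane  6: add(0x84,0x22) ⇒ 0xa6
lane  7: add(0xd1,0x92) ⇒ 0x163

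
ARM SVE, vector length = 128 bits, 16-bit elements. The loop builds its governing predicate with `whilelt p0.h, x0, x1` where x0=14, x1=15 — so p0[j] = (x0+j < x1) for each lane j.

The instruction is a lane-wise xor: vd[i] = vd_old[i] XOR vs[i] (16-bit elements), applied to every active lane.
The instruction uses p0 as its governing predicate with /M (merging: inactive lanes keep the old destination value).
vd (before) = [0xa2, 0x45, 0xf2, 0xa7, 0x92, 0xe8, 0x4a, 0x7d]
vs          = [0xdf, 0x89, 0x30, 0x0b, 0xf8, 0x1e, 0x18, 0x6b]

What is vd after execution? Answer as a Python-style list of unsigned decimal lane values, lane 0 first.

vd = [125, 69, 242, 167, 146, 232, 74, 125]

register lanes = 128/16 = 8
whilelt: lane j active iff 14+j < 15 → j < 1 → 1 active
[0] xor(0xa2,0xdf) = 0x7d
[1] tail/keep = 0x45
[2] tail/keep = 0xf2
[3] tail/keep = 0xa7
[4] tail/keep = 0x92
[5] tail/keep = 0xe8
[6] tail/keep = 0x4a
[7] tail/keep = 0x7d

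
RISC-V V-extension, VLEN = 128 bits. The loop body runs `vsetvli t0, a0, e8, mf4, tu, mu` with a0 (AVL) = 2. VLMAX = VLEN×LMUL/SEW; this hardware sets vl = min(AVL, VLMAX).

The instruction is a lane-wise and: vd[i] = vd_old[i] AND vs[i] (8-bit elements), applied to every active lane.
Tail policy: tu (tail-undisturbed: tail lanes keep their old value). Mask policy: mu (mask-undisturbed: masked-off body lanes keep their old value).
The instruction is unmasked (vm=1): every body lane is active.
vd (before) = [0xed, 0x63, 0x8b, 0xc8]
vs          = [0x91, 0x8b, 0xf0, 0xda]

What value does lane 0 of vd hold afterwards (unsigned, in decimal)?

vd[0] = 129

lanes per group: 128·1/4/8 = 4
vl ← min(2, 4) = 2
  i=0: and(0xed,0x91) → 129
  i=1: and(0x63,0x8b) → 3
  i=2: tail/keep → 139
  i=3: tail/keep → 200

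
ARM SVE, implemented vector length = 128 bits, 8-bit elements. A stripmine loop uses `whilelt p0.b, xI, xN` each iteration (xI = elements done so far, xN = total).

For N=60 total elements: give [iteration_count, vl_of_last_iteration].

128-bit reg / 8-bit elem → 16 lanes
iterations = ceil(60/16) = 4; final-pass vl = 12

[iterations, last_vl] = [4, 12]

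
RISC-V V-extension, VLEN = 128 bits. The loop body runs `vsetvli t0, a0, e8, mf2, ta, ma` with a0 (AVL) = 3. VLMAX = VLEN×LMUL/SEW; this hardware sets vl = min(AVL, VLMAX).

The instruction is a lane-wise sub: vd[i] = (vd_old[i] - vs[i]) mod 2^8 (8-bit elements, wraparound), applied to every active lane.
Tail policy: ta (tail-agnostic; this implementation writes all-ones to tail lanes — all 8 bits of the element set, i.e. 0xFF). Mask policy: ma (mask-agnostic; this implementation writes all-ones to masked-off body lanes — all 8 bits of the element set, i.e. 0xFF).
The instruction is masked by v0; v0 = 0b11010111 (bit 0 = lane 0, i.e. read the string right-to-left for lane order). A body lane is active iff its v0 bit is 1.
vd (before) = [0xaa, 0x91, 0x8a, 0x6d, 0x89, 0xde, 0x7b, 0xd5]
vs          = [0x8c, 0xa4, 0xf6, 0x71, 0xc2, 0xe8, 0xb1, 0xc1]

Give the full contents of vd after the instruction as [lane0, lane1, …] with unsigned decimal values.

VLMAX = VLEN×LMUL/SEW = 128×1/2/8 = 8
vl ← min(3, 8) = 3
lane  0: sub(0xaa,0x8c) ⇒ 0x1e
lane  1: sub(0x91,0xa4) ⇒ 0xed
lane  2: sub(0x8a,0xf6) ⇒ 0x94
lane  3: tail/ones ⇒ 0xff
lane  4: tail/ones ⇒ 0xff
lane  5: tail/ones ⇒ 0xff
lane  6: tail/ones ⇒ 0xff
lane  7: tail/ones ⇒ 0xff

vd = [30, 237, 148, 255, 255, 255, 255, 255]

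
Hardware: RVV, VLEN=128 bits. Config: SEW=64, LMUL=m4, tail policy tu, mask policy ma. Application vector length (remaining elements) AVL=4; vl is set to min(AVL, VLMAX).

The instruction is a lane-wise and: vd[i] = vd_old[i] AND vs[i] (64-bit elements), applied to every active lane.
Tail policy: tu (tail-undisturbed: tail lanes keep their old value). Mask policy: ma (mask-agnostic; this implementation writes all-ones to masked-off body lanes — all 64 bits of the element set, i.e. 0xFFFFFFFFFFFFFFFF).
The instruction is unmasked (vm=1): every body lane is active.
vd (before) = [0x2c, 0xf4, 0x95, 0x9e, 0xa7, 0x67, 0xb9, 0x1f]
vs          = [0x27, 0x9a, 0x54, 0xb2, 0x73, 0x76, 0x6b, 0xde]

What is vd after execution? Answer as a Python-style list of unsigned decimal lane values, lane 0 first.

VLMAX = (128 × 4) / 64 = 8 lanes
vl = min(AVL, VLMAX) = min(4, 8) = 4
lane  0: and(0x2c,0x27) ⇒ 0x24
lane  1: and(0xf4,0x9a) ⇒ 0x90
lane  2: and(0x95,0x54) ⇒ 0x14
lane  3: and(0x9e,0xb2) ⇒ 0x92
lane  4: tail/keep ⇒ 0xa7
lane  5: tail/keep ⇒ 0x67
lane  6: tail/keep ⇒ 0xb9
lane  7: tail/keep ⇒ 0x1f

vd = [36, 144, 20, 146, 167, 103, 185, 31]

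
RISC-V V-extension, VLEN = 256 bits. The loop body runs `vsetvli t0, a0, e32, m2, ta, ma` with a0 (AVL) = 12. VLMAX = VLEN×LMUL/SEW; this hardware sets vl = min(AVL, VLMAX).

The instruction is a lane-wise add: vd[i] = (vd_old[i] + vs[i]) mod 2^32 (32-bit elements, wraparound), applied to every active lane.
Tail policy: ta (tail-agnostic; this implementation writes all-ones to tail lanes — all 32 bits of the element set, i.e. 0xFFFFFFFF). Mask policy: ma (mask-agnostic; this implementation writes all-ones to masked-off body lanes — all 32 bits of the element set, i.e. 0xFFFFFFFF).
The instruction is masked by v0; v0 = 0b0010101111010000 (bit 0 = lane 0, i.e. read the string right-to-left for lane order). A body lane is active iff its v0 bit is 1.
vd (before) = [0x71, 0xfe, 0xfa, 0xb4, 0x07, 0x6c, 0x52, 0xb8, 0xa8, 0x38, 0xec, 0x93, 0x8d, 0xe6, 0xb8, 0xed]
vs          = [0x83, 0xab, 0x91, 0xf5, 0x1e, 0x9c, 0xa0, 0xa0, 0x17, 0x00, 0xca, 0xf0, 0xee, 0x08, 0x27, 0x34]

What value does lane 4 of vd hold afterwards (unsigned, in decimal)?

vd[4] = 37

VLMAX = VLEN×LMUL/SEW = 256×2/32 = 16
AVL=12 ≤ VLMAX=16, so vl = 12
vd[0] mask-off/ones -> 0xffffffff
vd[1] mask-off/ones -> 0xffffffff
vd[2] mask-off/ones -> 0xffffffff
vd[3] mask-off/ones -> 0xffffffff
vd[4] add(0x07,0x1e) -> 0x25
vd[5] mask-off/ones -> 0xffffffff
vd[6] add(0x52,0xa0) -> 0xf2
vd[7] add(0xb8,0xa0) -> 0x158
vd[8] add(0xa8,0x17) -> 0xbf
vd[9] add(0x38,0x00) -> 0x38
vd[10] mask-off/ones -> 0xffffffff
vd[11] add(0x93,0xf0) -> 0x183
vd[12] tail/ones -> 0xffffffff
vd[13] tail/ones -> 0xffffffff
vd[14] tail/ones -> 0xffffffff
vd[15] tail/ones -> 0xffffffff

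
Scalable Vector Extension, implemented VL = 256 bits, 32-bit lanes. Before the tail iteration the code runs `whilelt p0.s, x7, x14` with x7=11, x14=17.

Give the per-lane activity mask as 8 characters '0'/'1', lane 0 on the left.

predicate = 11111100

lane count: 256 div 32 = 8
active while 11+j < 17, i.e. j ∈ [0,6) capped at 8 ⇒ 6
bits (lane 0 leftmost): 11111100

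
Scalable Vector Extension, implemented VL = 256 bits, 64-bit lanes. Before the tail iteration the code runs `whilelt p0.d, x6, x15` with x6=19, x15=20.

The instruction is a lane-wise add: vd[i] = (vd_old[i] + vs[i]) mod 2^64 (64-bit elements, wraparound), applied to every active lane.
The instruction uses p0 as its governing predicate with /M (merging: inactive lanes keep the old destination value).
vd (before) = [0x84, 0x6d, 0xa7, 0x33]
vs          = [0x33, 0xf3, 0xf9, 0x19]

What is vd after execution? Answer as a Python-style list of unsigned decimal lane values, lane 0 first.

vd = [183, 109, 167, 51]

register lanes = 256/64 = 4
whilelt: lane j active iff 19+j < 20 → j < 1 → 1 active
lane  0: add(0x84,0x33) ⇒ 0xb7
lane  1: tail/keep ⇒ 0x6d
lane  2: tail/keep ⇒ 0xa7
lane  3: tail/keep ⇒ 0x33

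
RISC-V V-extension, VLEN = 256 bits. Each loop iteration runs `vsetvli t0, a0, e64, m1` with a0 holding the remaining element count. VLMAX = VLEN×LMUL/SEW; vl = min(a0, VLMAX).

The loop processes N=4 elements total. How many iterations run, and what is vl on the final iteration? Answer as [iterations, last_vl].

VLMAX = VLEN×LMUL/SEW = 256×1/64 = 4
N=4: ⌈4/4⌉ = 1 iters; last vl = 4 − 0×4 = 4

[iterations, last_vl] = [1, 4]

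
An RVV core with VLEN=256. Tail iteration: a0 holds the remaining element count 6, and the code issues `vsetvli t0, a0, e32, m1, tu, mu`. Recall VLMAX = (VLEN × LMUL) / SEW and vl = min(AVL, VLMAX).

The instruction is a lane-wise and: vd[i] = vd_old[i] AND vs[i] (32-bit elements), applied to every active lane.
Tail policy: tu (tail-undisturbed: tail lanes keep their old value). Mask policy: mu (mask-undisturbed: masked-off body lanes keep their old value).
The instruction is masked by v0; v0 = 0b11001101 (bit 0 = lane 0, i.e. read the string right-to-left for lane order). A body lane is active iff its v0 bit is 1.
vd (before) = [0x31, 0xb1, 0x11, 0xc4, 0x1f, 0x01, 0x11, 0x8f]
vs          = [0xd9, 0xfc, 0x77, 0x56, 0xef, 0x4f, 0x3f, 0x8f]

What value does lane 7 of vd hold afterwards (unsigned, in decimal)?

VLMAX = (256 × 1) / 32 = 8 lanes
vl ← min(6, 8) = 6
  i=0: and(0x31,0xd9) → 17
  i=1: mask-off/keep → 177
  i=2: and(0x11,0x77) → 17
  i=3: and(0xc4,0x56) → 68
  i=4: mask-off/keep → 31
  i=5: mask-off/keep → 1
  i=6: tail/keep → 17
  i=7: tail/keep → 143

vd[7] = 143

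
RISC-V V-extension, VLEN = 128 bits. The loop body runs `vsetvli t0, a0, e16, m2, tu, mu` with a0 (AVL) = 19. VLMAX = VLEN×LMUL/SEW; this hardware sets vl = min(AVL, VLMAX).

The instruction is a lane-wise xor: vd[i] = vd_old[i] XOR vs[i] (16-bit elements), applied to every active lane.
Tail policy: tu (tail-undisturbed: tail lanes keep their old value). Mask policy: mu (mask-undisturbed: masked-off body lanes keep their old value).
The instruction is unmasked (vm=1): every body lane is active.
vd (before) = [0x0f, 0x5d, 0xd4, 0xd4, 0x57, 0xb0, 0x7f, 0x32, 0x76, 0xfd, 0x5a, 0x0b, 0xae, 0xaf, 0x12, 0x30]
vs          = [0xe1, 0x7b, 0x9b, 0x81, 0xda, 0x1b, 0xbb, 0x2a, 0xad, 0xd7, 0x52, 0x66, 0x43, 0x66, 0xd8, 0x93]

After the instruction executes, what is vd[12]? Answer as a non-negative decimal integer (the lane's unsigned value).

vd[12] = 237

VLMAX = (128 × 2) / 16 = 16 lanes
vl ← min(19, 16) = 16
vd[0] xor(0x0f,0xe1) -> 0xee
vd[1] xor(0x5d,0x7b) -> 0x26
vd[2] xor(0xd4,0x9b) -> 0x4f
vd[3] xor(0xd4,0x81) -> 0x55
vd[4] xor(0x57,0xda) -> 0x8d
vd[5] xor(0xb0,0x1b) -> 0xab
vd[6] xor(0x7f,0xbb) -> 0xc4
vd[7] xor(0x32,0x2a) -> 0x18
vd[8] xor(0x76,0xad) -> 0xdb
vd[9] xor(0xfd,0xd7) -> 0x2a
vd[10] xor(0x5a,0x52) -> 0x08
vd[11] xor(0x0b,0x66) -> 0x6d
vd[12] xor(0xae,0x43) -> 0xed
vd[13] xor(0xaf,0x66) -> 0xc9
vd[14] xor(0x12,0xd8) -> 0xca
vd[15] xor(0x30,0x93) -> 0xa3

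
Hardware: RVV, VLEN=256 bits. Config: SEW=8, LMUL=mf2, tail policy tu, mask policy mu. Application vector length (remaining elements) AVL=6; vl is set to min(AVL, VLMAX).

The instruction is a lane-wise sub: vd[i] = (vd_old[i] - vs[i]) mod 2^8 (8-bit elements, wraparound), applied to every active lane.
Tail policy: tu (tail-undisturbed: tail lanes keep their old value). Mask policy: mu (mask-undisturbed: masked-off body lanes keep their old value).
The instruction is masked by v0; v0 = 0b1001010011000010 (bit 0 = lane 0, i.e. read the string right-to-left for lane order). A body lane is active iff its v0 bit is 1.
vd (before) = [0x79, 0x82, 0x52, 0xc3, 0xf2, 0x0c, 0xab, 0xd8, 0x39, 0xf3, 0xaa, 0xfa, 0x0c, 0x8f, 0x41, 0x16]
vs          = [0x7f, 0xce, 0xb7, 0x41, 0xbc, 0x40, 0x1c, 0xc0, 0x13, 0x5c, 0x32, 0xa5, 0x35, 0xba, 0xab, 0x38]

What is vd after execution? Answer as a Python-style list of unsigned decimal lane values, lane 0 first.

vd = [121, 180, 82, 195, 242, 12, 171, 216, 57, 243, 170, 250, 12, 143, 65, 22]

lanes per group: 256·1/2/8 = 16
vl ← min(6, 16) = 6
[0] mask-off/keep = 0x79
[1] sub(0x82,0xce) = 0xb4
[2] mask-off/keep = 0x52
[3] mask-off/keep = 0xc3
[4] mask-off/keep = 0xf2
[5] mask-off/keep = 0x0c
[6] tail/keep = 0xab
[7] tail/keep = 0xd8
[8] tail/keep = 0x39
[9] tail/keep = 0xf3
[10] tail/keep = 0xaa
[11] tail/keep = 0xfa
[12] tail/keep = 0x0c
[13] tail/keep = 0x8f
[14] tail/keep = 0x41
[15] tail/keep = 0x16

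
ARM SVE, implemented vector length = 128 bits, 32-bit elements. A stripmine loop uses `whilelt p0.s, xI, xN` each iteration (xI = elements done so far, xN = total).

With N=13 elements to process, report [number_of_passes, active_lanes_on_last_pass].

128-bit reg / 32-bit elem → 4 lanes
13 elements at 4/iter → 4 passes, remainder 1 on the last

[iterations, last_vl] = [4, 1]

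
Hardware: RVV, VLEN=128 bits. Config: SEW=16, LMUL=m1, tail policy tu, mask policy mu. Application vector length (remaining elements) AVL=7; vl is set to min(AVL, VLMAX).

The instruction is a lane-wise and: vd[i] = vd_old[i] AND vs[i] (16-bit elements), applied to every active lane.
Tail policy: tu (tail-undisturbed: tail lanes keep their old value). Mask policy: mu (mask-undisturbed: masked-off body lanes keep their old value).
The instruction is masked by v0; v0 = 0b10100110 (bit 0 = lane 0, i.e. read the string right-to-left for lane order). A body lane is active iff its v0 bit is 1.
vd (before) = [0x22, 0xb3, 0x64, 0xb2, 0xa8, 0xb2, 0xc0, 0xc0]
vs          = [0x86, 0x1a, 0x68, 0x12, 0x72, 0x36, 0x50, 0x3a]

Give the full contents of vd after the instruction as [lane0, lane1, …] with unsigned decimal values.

VLMAX = (128 × 1) / 16 = 8 lanes
vl ← min(7, 8) = 7
lane  0: mask-off/keep ⇒ 0x22
lane  1: and(0xb3,0x1a) ⇒ 0x12
lane  2: and(0x64,0x68) ⇒ 0x60
lane  3: mask-off/keep ⇒ 0xb2
lane  4: mask-off/keep ⇒ 0xa8
lane  5: and(0xb2,0x36) ⇒ 0x32
lane  6: mask-off/keep ⇒ 0xc0
lane  7: tail/keep ⇒ 0xc0

vd = [34, 18, 96, 178, 168, 50, 192, 192]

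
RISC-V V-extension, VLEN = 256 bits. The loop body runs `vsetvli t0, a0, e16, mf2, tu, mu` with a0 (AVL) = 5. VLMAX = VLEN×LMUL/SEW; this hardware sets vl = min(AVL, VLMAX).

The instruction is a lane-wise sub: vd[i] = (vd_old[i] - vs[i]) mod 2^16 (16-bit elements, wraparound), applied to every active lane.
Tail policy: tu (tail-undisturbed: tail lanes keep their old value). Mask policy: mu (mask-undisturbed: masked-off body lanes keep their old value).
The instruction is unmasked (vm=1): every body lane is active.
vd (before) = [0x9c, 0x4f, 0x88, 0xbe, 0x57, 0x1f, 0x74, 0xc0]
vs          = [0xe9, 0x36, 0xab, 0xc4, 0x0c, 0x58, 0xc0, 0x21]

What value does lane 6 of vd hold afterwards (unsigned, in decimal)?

vd[6] = 116

VLMAX = VLEN×LMUL/SEW = 256×1/2/16 = 8
AVL=5 ≤ VLMAX=8, so vl = 5
vd[0] sub(0x9c,0xe9) -> 0xffb3
vd[1] sub(0x4f,0x36) -> 0x19
vd[2] sub(0x88,0xab) -> 0xffdd
vd[3] sub(0xbe,0xc4) -> 0xfffa
vd[4] sub(0x57,0x0c) -> 0x4b
vd[5] tail/keep -> 0x1f
vd[6] tail/keep -> 0x74
vd[7] tail/keep -> 0xc0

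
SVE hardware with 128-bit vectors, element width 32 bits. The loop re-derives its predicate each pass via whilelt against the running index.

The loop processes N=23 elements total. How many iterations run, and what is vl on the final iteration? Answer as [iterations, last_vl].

[iterations, last_vl] = [6, 3]

128-bit reg / 32-bit elem → 4 lanes
iterations = ceil(23/4) = 6; final-pass vl = 3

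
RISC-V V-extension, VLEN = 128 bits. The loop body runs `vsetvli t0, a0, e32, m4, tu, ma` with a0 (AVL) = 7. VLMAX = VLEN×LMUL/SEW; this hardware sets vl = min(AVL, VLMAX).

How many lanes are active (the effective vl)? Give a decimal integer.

VLMAX = (128 × 4) / 32 = 16 lanes
AVL=7 ≤ VLMAX=16, so vl = 7

vl = 7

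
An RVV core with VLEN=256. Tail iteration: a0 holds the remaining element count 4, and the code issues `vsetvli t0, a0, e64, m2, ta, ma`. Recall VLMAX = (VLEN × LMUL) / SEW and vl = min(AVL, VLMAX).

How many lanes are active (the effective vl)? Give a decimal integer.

VLMAX = VLEN×LMUL/SEW = 256×2/64 = 8
vl ← min(4, 8) = 4

vl = 4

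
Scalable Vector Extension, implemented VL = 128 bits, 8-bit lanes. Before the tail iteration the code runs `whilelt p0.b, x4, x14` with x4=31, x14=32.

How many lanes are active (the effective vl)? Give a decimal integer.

register lanes = 128/8 = 16
p0[j] = (31+j < 32); true for j=0..0 → 1 lanes set

vl = 1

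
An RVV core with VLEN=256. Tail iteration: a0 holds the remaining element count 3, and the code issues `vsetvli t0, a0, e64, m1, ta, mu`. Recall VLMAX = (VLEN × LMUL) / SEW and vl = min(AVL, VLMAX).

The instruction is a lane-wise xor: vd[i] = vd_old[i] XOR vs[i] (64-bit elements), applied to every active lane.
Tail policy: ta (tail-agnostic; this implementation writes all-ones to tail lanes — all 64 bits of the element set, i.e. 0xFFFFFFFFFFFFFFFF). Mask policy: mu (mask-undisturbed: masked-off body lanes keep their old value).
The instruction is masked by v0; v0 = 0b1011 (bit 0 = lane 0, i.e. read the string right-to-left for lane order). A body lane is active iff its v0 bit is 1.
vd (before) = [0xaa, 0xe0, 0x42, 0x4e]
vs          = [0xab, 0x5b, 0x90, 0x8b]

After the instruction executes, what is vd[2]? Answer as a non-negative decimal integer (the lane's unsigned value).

VLMAX = (256 × 1) / 64 = 4 lanes
vl ← min(3, 4) = 3
  i=0: xor(0xaa,0xab) → 1
  i=1: xor(0xe0,0x5b) → 187
  i=2: mask-off/keep → 66
  i=3: tail/ones → 18446744073709551615

vd[2] = 66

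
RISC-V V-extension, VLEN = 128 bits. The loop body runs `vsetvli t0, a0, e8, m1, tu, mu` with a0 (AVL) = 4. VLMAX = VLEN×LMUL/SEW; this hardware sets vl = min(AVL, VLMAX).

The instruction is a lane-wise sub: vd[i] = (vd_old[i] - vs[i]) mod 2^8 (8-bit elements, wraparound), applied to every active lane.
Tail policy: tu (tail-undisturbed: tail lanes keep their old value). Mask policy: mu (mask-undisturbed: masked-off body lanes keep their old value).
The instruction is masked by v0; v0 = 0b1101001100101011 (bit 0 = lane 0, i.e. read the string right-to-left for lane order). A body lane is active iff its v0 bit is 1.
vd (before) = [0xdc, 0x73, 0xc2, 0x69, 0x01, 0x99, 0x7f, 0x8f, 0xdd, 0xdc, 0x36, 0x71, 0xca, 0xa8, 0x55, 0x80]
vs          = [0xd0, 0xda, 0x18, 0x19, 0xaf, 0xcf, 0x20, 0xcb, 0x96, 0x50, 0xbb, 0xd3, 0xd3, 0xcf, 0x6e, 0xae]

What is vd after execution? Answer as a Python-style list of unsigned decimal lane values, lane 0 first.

VLMAX = (128 × 1) / 8 = 16 lanes
AVL=4 ≤ VLMAX=16, so vl = 4
vd[0] sub(0xdc,0xd0) -> 0x0c
vd[1] sub(0x73,0xda) -> 0x99
vd[2] mask-off/keep -> 0xc2
vd[3] sub(0x69,0x19) -> 0x50
vd[4] tail/keep -> 0x01
vd[5] tail/keep -> 0x99
vd[6] tail/keep -> 0x7f
vd[7] tail/keep -> 0x8f
vd[8] tail/keep -> 0xdd
vd[9] tail/keep -> 0xdc
vd[10] tail/keep -> 0x36
vd[11] tail/keep -> 0x71
vd[12] tail/keep -> 0xca
vd[13] tail/keep -> 0xa8
vd[14] tail/keep -> 0x55
vd[15] tail/keep -> 0x80

vd = [12, 153, 194, 80, 1, 153, 127, 143, 221, 220, 54, 113, 202, 168, 85, 128]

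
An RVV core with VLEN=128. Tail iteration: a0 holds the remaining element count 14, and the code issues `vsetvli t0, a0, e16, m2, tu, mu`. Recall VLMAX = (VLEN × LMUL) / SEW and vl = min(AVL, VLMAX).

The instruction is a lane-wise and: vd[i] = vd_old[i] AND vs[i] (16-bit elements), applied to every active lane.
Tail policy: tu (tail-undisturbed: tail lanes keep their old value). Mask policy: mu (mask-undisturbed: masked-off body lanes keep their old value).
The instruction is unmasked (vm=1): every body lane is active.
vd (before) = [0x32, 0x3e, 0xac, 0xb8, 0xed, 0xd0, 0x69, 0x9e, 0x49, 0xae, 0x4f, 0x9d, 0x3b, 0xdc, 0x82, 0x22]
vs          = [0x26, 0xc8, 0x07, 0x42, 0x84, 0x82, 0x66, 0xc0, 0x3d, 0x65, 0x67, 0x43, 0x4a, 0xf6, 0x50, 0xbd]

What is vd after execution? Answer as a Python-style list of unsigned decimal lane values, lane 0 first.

VLMAX = VLEN×LMUL/SEW = 128×2/16 = 16
AVL=14 ≤ VLMAX=16, so vl = 14
vd[0] and(0x32,0x26) -> 0x22
vd[1] and(0x3e,0xc8) -> 0x08
vd[2] and(0xac,0x07) -> 0x04
vd[3] and(0xb8,0x42) -> 0x00
vd[4] and(0xed,0x84) -> 0x84
vd[5] and(0xd0,0x82) -> 0x80
vd[6] and(0x69,0x66) -> 0x60
vd[7] and(0x9e,0xc0) -> 0x80
vd[8] and(0x49,0x3d) -> 0x09
vd[9] and(0xae,0x65) -> 0x24
vd[10] and(0x4f,0x67) -> 0x47
vd[11] and(0x9d,0x43) -> 0x01
vd[12] and(0x3b,0x4a) -> 0x0a
vd[13] and(0xdc,0xf6) -> 0xd4
vd[14] tail/keep -> 0x82
vd[15] tail/keep -> 0x22

vd = [34, 8, 4, 0, 132, 128, 96, 128, 9, 36, 71, 1, 10, 212, 130, 34]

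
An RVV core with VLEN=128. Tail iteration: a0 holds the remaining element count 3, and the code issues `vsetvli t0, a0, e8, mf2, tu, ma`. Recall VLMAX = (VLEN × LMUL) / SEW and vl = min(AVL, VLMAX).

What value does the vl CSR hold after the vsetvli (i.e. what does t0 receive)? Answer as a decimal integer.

vl = 3

VLMAX = (128 × 1/2) / 8 = 8 lanes
AVL=3 ≤ VLMAX=8, so vl = 3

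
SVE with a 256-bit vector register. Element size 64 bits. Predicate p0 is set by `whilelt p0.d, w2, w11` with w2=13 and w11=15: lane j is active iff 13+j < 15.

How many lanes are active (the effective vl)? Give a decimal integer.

vl = 2

lane count: 256 div 64 = 4
whilelt: lane j active iff 13+j < 15 → j < 2 → 2 active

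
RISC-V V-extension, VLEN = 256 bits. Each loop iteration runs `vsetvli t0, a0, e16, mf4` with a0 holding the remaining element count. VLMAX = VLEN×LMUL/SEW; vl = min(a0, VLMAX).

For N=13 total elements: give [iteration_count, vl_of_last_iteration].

[iterations, last_vl] = [4, 1]

VLMAX = (256 × 1/4) / 16 = 4 lanes
N=13: ⌈13/4⌉ = 4 iters; last vl = 13 − 3×4 = 1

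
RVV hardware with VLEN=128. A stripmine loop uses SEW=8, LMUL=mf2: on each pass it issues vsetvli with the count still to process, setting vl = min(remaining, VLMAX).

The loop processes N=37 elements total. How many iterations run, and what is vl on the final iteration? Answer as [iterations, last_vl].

VLMAX = (128 × 1/2) / 8 = 8 lanes
37 elements at 8/iter → 5 passes, remainder 5 on the last

[iterations, last_vl] = [5, 5]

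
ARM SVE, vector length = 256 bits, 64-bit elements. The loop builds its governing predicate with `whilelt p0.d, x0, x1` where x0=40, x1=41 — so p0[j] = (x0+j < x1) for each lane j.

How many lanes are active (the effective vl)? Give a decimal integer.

lane count: 256 div 64 = 4
whilelt: lane j active iff 40+j < 41 → j < 1 → 1 active

vl = 1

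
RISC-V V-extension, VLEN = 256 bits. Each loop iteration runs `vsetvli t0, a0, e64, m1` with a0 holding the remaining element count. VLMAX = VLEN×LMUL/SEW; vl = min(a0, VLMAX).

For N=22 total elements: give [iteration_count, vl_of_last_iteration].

lanes per group: 256·1/64 = 4
22 elements at 4/iter → 6 passes, remainder 2 on the last

[iterations, last_vl] = [6, 2]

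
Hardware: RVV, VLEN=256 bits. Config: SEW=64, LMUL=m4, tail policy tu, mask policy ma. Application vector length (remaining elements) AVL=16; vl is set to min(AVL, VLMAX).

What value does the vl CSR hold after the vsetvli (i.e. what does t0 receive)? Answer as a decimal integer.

VLMAX = (256 × 4) / 64 = 16 lanes
AVL=16 ≤ VLMAX=16, so vl = 16

vl = 16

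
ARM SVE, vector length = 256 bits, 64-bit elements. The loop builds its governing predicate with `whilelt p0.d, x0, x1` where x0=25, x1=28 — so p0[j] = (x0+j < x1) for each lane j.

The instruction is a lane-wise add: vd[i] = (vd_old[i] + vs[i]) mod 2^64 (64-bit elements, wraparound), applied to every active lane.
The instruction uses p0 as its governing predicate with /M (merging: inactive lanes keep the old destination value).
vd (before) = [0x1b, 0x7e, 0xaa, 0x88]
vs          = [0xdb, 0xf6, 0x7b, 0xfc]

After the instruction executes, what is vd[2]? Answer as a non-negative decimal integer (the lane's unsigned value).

vd[2] = 293

lane count: 256 div 64 = 4
active while 25+j < 28, i.e. j ∈ [0,3) capped at 4 ⇒ 3
[0] add(0x1b,0xdb) = 0xf6
[1] add(0x7e,0xf6) = 0x174
[2] add(0xaa,0x7b) = 0x125
[3] tail/keep = 0x88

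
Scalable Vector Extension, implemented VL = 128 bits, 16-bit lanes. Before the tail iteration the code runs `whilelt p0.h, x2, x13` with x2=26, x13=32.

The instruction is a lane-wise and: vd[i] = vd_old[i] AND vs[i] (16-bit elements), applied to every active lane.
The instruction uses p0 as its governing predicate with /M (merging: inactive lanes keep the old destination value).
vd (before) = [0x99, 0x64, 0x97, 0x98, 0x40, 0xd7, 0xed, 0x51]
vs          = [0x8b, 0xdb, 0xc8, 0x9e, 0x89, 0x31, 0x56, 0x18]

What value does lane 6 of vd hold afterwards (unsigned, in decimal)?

register lanes = 128/16 = 8
whilelt: lane j active iff 26+j < 32 → j < 6 → 6 active
  i=0: and(0x99,0x8b) → 137
  i=1: and(0x64,0xdb) → 64
  i=2: and(0x97,0xc8) → 128
  i=3: and(0x98,0x9e) → 152
  i=4: and(0x40,0x89) → 0
  i=5: and(0xd7,0x31) → 17
  i=6: tail/keep → 237
  i=7: tail/keep → 81

vd[6] = 237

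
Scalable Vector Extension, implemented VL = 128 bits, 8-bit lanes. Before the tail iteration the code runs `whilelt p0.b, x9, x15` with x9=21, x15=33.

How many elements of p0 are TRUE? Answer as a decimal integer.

lane count: 128 div 8 = 16
whilelt: lane j active iff 21+j < 33 → j < 12 → 12 active

vl = 12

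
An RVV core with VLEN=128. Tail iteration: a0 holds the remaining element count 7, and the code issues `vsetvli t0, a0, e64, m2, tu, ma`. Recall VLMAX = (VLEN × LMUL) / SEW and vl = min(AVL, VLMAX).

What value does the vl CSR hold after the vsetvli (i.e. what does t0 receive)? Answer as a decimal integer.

VLMAX = (128 × 2) / 64 = 4 lanes
vl = min(AVL, VLMAX) = min(7, 4) = 4

vl = 4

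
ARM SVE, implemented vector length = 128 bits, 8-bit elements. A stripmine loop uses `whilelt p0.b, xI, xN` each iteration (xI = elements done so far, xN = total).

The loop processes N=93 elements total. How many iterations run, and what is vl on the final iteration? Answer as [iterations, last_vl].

register lanes = 128/8 = 16
iterations = ceil(93/16) = 6; final-pass vl = 13

[iterations, last_vl] = [6, 13]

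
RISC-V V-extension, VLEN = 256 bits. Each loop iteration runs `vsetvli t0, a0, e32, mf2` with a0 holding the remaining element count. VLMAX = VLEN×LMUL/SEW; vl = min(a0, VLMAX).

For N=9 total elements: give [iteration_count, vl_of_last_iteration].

VLMAX = (256 × 1/2) / 32 = 4 lanes
iterations = ceil(9/4) = 3; final-pass vl = 1

[iterations, last_vl] = [3, 1]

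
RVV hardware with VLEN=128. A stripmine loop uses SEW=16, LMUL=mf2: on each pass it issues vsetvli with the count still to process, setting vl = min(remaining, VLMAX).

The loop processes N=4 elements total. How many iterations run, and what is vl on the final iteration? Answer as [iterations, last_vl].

[iterations, last_vl] = [1, 4]

lanes per group: 128·1/2/16 = 4
4 elements at 4/iter → 1 passes, remainder 4 on the last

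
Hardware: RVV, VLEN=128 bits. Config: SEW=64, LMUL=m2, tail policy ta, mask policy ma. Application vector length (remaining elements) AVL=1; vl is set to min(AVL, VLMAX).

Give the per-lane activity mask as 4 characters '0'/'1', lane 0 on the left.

predicate = 1000

lanes per group: 128·2/64 = 4
AVL=1 ≤ VLMAX=4, so vl = 1
bits (lane 0 leftmost): 1000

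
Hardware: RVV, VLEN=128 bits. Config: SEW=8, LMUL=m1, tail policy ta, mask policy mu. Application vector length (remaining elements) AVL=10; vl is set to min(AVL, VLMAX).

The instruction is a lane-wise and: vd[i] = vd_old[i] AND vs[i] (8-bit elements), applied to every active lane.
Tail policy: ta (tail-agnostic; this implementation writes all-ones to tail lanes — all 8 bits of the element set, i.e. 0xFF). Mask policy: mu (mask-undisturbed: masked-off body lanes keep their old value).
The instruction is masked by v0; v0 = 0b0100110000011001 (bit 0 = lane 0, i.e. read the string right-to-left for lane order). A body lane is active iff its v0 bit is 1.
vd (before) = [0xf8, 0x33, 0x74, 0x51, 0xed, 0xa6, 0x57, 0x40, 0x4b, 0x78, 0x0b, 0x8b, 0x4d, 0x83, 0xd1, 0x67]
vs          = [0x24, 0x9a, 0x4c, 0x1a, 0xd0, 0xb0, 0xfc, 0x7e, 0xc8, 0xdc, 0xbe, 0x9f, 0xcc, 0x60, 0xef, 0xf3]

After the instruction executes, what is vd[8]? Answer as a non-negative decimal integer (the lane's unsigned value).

VLMAX = VLEN×LMUL/SEW = 128×1/8 = 16
vl = min(AVL, VLMAX) = min(10, 16) = 10
lane  0: and(0xf8,0x24) ⇒ 0x20
lane  1: mask-off/keep ⇒ 0x33
lane  2: mask-off/keep ⇒ 0x74
lane  3: and(0x51,0x1a) ⇒ 0x10
lane  4: and(0xed,0xd0) ⇒ 0xc0
lane  5: mask-off/keep ⇒ 0xa6
lane  6: mask-off/keep ⇒ 0x57
lane  7: mask-off/keep ⇒ 0x40
lane  8: mask-off/keep ⇒ 0x4b
lane  9: mask-off/keep ⇒ 0x78
lane 10: tail/ones ⇒ 0xff
lane 11: tail/ones ⇒ 0xff
lane 12: tail/ones ⇒ 0xff
lane 13: tail/ones ⇒ 0xff
lane 14: tail/ones ⇒ 0xff
lane 15: tail/ones ⇒ 0xff

vd[8] = 75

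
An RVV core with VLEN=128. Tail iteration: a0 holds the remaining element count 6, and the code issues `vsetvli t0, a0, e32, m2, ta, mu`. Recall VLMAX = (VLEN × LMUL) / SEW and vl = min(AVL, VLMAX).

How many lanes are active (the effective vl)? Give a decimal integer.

vl = 6

lanes per group: 128·2/32 = 8
vl ← min(6, 8) = 6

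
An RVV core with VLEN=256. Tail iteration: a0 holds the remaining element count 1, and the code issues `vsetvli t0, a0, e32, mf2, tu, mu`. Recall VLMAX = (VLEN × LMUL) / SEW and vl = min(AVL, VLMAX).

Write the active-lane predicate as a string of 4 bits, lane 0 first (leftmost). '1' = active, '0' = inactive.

predicate = 1000

lanes per group: 256·1/2/32 = 4
vl ← min(1, 4) = 1
bits (lane 0 leftmost): 1000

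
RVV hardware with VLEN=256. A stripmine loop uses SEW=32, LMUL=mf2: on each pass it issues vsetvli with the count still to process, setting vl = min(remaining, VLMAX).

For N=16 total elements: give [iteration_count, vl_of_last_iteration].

[iterations, last_vl] = [4, 4]

VLMAX = VLEN×LMUL/SEW = 256×1/2/32 = 4
16 elements at 4/iter → 4 passes, remainder 4 on the last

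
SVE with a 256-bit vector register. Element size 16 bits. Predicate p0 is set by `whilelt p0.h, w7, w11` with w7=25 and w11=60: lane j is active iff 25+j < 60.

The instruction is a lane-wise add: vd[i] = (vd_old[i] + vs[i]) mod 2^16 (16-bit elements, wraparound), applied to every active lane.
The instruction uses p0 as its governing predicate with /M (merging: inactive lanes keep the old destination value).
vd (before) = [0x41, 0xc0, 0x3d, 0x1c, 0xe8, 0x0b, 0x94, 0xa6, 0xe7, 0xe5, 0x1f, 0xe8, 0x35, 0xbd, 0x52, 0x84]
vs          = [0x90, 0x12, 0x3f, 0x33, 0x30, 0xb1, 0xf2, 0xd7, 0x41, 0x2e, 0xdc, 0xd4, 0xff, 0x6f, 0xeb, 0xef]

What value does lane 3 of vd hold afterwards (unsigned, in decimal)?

register lanes = 256/16 = 16
p0[j] = (25+j < 60); true for j=0..15 → 16 lanes set
  i=0: add(0x41,0x90) → 209
  i=1: add(0xc0,0x12) → 210
  i=2: add(0x3d,0x3f) → 124
  i=3: add(0x1c,0x33) → 79
  i=4: add(0xe8,0x30) → 280
  i=5: add(0x0b,0xb1) → 188
  i=6: add(0x94,0xf2) → 390
  i=7: add(0xa6,0xd7) → 381
  i=8: add(0xe7,0x41) → 296
  i=9: add(0xe5,0x2e) → 275
  i=10: add(0x1f,0xdc) → 251
  i=11: add(0xe8,0xd4) → 444
  i=12: add(0x35,0xff) → 308
  i=13: add(0xbd,0x6f) → 300
  i=14: add(0x52,0xeb) → 317
  i=15: add(0x84,0xef) → 371

vd[3] = 79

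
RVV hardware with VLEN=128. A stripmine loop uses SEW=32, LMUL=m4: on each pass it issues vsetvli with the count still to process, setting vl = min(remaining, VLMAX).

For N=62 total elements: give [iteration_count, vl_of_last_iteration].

VLMAX = VLEN×LMUL/SEW = 128×4/32 = 16
iterations = ceil(62/16) = 4; final-pass vl = 14

[iterations, last_vl] = [4, 14]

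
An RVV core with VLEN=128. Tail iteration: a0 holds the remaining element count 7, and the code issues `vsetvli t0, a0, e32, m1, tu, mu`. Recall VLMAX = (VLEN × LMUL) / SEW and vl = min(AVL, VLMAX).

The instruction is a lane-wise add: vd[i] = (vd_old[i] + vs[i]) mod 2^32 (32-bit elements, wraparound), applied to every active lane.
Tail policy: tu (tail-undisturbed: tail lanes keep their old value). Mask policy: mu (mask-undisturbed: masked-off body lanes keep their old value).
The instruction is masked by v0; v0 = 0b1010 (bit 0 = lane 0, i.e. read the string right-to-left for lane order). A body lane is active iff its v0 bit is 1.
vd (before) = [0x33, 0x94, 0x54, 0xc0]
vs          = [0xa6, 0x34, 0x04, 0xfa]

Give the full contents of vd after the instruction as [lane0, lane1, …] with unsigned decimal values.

vd = [51, 200, 84, 442]

lanes per group: 128·1/32 = 4
AVL=7 > VLMAX=4, so vl = 4
[0] mask-off/keep = 0x33
[1] add(0x94,0x34) = 0xc8
[2] mask-off/keep = 0x54
[3] add(0xc0,0xfa) = 0x1ba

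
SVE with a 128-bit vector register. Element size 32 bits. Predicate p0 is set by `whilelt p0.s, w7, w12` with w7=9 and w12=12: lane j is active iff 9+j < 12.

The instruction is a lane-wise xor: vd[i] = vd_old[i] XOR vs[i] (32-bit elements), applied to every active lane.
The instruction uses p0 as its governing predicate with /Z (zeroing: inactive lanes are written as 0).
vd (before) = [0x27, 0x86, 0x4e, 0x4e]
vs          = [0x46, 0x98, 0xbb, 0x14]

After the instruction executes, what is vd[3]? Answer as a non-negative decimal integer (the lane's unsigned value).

vd[3] = 0

128-bit reg / 32-bit elem → 4 lanes
active while 9+j < 12, i.e. j ∈ [0,3) capped at 4 ⇒ 3
lane  0: xor(0x27,0x46) ⇒ 0x61
lane  1: xor(0x86,0x98) ⇒ 0x1e
lane  2: xor(0x4e,0xbb) ⇒ 0xf5
lane  3: tail/zero ⇒ 0x00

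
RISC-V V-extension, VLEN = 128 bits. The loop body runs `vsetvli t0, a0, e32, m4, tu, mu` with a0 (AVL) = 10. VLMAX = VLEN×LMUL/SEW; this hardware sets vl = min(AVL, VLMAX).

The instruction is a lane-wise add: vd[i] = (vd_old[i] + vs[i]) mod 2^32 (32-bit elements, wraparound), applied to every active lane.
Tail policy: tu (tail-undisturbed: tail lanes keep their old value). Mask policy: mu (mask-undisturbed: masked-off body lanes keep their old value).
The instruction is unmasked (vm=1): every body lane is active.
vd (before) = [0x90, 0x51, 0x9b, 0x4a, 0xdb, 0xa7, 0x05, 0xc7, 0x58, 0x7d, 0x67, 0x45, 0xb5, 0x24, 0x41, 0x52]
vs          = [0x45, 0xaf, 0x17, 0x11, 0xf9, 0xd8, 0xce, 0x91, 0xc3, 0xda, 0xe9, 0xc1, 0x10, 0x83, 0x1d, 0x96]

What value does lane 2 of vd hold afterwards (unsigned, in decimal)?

vd[2] = 178

VLMAX = VLEN×LMUL/SEW = 128×4/32 = 16
vl = min(AVL, VLMAX) = min(10, 16) = 10
vd[0] add(0x90,0x45) -> 0xd5
vd[1] add(0x51,0xaf) -> 0x100
vd[2] add(0x9b,0x17) -> 0xb2
vd[3] add(0x4a,0x11) -> 0x5b
vd[4] add(0xdb,0xf9) -> 0x1d4
vd[5] add(0xa7,0xd8) -> 0x17f
vd[6] add(0x05,0xce) -> 0xd3
vd[7] add(0xc7,0x91) -> 0x158
vd[8] add(0x58,0xc3) -> 0x11b
vd[9] add(0x7d,0xda) -> 0x157
vd[10] tail/keep -> 0x67
vd[11] tail/keep -> 0x45
vd[12] tail/keep -> 0xb5
vd[13] tail/keep -> 0x24
vd[14] tail/keep -> 0x41
vd[15] tail/keep -> 0x52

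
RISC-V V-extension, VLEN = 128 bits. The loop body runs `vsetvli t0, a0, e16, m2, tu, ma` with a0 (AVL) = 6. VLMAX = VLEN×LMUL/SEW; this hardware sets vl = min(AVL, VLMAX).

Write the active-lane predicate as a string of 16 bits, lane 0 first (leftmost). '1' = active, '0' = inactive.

predicate = 1111110000000000

lanes per group: 128·2/16 = 16
vl ← min(6, 16) = 6
bits (lane 0 leftmost): 1111110000000000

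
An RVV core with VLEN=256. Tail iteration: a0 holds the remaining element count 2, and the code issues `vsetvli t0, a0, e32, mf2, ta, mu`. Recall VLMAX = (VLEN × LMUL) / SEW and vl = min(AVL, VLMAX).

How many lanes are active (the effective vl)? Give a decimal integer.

VLMAX = VLEN×LMUL/SEW = 256×1/2/32 = 4
vl ← min(2, 4) = 2

vl = 2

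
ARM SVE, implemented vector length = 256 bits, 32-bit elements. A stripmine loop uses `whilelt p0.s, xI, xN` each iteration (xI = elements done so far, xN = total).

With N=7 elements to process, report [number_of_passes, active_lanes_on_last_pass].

256-bit reg / 32-bit elem → 8 lanes
N=7: ⌈7/8⌉ = 1 iters; last vl = 7 − 0×8 = 7

[iterations, last_vl] = [1, 7]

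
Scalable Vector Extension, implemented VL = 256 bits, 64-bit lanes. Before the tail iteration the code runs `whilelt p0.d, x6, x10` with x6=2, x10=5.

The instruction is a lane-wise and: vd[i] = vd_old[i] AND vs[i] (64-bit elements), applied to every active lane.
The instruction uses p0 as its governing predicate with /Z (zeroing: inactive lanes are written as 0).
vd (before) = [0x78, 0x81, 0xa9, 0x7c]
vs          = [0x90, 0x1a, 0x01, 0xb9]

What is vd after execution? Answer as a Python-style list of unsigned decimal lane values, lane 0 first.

vd = [16, 0, 1, 0]

register lanes = 256/64 = 4
active while 2+j < 5, i.e. j ∈ [0,3) capped at 4 ⇒ 3
[0] and(0x78,0x90) = 0x10
[1] and(0x81,0x1a) = 0x00
[2] and(0xa9,0x01) = 0x01
[3] tail/zero = 0x00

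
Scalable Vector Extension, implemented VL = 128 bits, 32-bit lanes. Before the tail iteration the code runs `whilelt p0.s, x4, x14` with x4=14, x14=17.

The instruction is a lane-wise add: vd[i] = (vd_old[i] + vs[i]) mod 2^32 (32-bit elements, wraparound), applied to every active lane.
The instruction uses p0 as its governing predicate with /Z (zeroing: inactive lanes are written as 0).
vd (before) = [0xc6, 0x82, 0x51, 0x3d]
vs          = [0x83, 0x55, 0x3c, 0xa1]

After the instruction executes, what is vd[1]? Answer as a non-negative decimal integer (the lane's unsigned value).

vd[1] = 215

128-bit reg / 32-bit elem → 4 lanes
p0[j] = (14+j < 17); true for j=0..2 → 3 lanes set
lane  0: add(0xc6,0x83) ⇒ 0x149
lane  1: add(0x82,0x55) ⇒ 0xd7
lane  2: add(0x51,0x3c) ⇒ 0x8d
lane  3: tail/zero ⇒ 0x00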